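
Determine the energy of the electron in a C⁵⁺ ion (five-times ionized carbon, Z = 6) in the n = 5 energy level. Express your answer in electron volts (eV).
-19.592 eV

The energy levels of a hydrogen-like atom are given by:
E_n = -13.6057 Z² / n² eV  (with Z = 6 for C⁵⁺)

For n = 5:
E_5 = -13.6057 × 6² / 5²
E_5 = -13.6057 × 36 / 25
E_5 = -19.592 eV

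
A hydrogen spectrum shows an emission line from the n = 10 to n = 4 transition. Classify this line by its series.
Brackett series

The spectral series in hydrogen are named based on the final (lower) energy level:
- Lyman series: n_final = 1 (ultraviolet)
- Balmer series: n_final = 2 (visible/near-UV)
- Paschen series: n_final = 3 (infrared)
- Brackett series: n_final = 4 (infrared)
- Pfund series: n_final = 5 (far infrared)

Since this transition ends at n = 4, it belongs to the Brackett series.

For reference, this 10 → 4 line has photon energy
ΔE = 13.6057 eV × (1/4² - 1/10²) = 0.71429925000 eV,
corresponding to wavelength λ = hc/ΔE = 1239.84 eV·nm / 0.71429925000 eV = 1735.74311 nm in the infrared region.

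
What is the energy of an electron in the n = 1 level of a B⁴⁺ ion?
-340.14 eV

For hydrogen-like ions, the energy levels scale with Z²:
E_n = -13.6057 Z² / n² eV

For B⁴⁺ (Z = 5) at n = 1:
E_1 = -13.6057 × 5² / 1²
E_1 = -13.6057 × 25 / 1
E_1 = -340.1425 / 1
E_1 = -340.14 eV

The energy is 25 times more negative than hydrogen at the same n due to the stronger nuclear charge.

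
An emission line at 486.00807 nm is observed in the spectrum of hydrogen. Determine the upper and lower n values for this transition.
n = 4 → n = 2

First, find the photon energy from the wavelength (hc = 1239.84 eV·nm):
E = hc/λ = 1239.84 eV·nm / 486.00807 nm = 2.5510688 eV

The energy levels of hydrogen satisfy E_n = -13.6057 / n² eV, so an emission n_i → n_f releases
ΔE = 13.6057 × (1/n_f² − 1/n_i²) eV.

Setting ΔE equal to the photon energy:
1/n_f² − 1/n_i² = 2.5510688 / 13.6057 = 0.18750000

Since 1/n_i² must be positive, we need 1/n_f² > 0.18750000, i.e. n_f ≤ 2. For each allowed n_f, solve n_i = (1/n_f² − 0.18750000)^(−1/2) and check whether it is a whole number:
  n_f = 1: 1/n_i² = 1.00000000 − 0.18750000 = 0.81250000 → n_i = 1.109  (not an integer) ✗
  n_f = 2: 1/n_i² = 0.25000000 − 0.18750000 = 0.06250000 → n_i = 4.000  → integer, n_i = 4 ✓

Only n_f = 2 gives an integer upper level, n_i = 4.

The transition is from n = 4 to n = 2 (emission).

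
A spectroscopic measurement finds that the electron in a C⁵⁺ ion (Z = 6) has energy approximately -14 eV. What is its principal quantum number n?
n = 6

The exact energy levels follow E_n = -13.6057 Z² / n² eV with Z = 6.

The measured value (-14 eV) is reported to only 2 significant figures, so we must test candidate n values and see which one matches to that precision.

Candidate energies:
  n = 4:  E = -13.6057 × 6² / 4² = -30.61283 eV
  n = 5:  E = -13.6057 × 6² / 5² = -19.59221 eV
  n = 6:  E = -13.6057 × 6² / 6² = -13.60570 eV  ← matches
  n = 7:  E = -13.6057 × 6² / 7² = -9.99602 eV
  n = 8:  E = -13.6057 × 6² / 8² = -7.65321 eV

Checking against the measurement of -14 eV (2 sig figs), only n = 6 agrees:
E_6 = -13.60570 eV, which rounds to -14 eV ✓

Therefore n = 6.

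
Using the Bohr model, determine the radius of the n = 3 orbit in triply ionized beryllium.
0.1191 nm (or 1.1907 Å)

The Bohr radius formula is:
r_n = n² a₀ / Z

where a₀ = 0.0529177 nm is the Bohr radius.

For Be³⁺ (Z = 4) at n = 3:
r_3 = 3² × 0.0529177 nm / 4
r_3 = 9 × 0.0529177 nm / 4
r_3 = 0.47626 nm / 4
r_3 = 0.1191 nm

The electron orbits at approximately 0.1191 nm from the nucleus.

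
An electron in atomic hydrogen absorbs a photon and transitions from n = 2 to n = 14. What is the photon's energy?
3.332008 eV

The energy levels of a hydrogen-like atom are E_n = -13.6057 eV / n².

Energy at n = 2: E_2 = -13.6057 / 2² = -3.401425000 eV
Energy at n = 14: E_14 = -13.6057 / 14² = -0.069416837 eV

The excitation energy is the difference:
ΔE = E_14 - E_2
ΔE = -0.069416837 - (-3.401425000)
ΔE = 3.332008 eV

Since this is positive, energy must be absorbed (photon absorption).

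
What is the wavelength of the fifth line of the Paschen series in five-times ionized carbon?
26.509531 nm

The lines of a series are numbered from the longest wavelength (smallest ΔE) outward; the fifth line is the transition from n = n_f + 5 to n_f.
The Paschen series has all transitions ending at n_f = 3.

For C⁵⁺ (Z = 6), the fifth line (ε-line) is the jump from n = 8 to n = 3:
E_8 = -13.6057 × 6² / 8² = -7.65320625 eV
E_3 = -13.6057 × 6² / 3² = -54.42280000 eV
ΔE = E_8 - E_3 = 46.76959375 eV

λ = hc/E = 1239.84 eV·nm / 46.76959375 eV
λ = 26.509531 nm

This is the ε-line of the Paschen series in C⁵⁺.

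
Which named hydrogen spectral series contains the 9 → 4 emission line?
Brackett series

The spectral series in hydrogen are named based on the final (lower) energy level:
- Lyman series: n_final = 1 (ultraviolet)
- Balmer series: n_final = 2 (visible/near-UV)
- Paschen series: n_final = 3 (infrared)
- Brackett series: n_final = 4 (infrared)
- Pfund series: n_final = 5 (far infrared)

Since this transition ends at n = 4, it belongs to the Brackett series.

For reference, this 9 → 4 line has photon energy
ΔE = 13.6057 eV × (1/4² - 1/9²) = 0.68238464506 eV,
corresponding to wavelength λ = hc/ΔE = 1239.84 eV·nm / 0.68238464506 eV = 1816.92248 nm in the infrared region.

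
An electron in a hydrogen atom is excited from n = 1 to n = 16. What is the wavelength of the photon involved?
91.483872 nm

First, find the transition energy using E_n = -13.6057 / n² eV:
E_1 = -13.6057 / 1² = -13.60570000 eV
E_16 = -13.6057 / 16² = -0.05314727 eV

Photon energy: |ΔE| = |E_16 - E_1| = 13.55255273 eV

Convert to wavelength using E = hc/λ with hc = 1239.84 eV·nm:
λ = hc/E = 1239.84 eV·nm / 13.55255273 eV
λ = 91.483872 nm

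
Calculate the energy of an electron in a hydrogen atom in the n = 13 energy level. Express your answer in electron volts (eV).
-0.080507 eV

The energy levels of a hydrogen-like atom are given by:
E_n = -13.6057 eV / n²

For n = 13:
E_13 = -13.6057 eV / 13²
E_13 = -13.6057 eV / 169
E_13 = -0.080507 eV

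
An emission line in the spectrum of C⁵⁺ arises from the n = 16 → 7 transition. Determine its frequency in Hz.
1.954e+15 Hz

First, find the transition energy:
E_16 = -13.6057 × 6² / 16² = -1.913302 eV
E_7 = -13.6057 × 6² / 7² = -9.996024 eV
|ΔE| = |E_7 - E_16| = 8.082722 eV

Convert to Joules: E = 8.082722 eV × (1.602177 × 10⁻¹⁹ J/eV) = 1.29500e-18 J

Using E = hf:
f = E/h = 1.29500e-18 J / (6.62607 × 10⁻³⁴ J·s)
f = 1.954e+15 Hz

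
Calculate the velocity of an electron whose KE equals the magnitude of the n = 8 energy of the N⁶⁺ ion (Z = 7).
1.914e+06 m/s (or 0.638519% of c)

The binding energy at n = 8 for N⁶⁺ is:
E_8 = -13.6057 × 7²/8² = -10.41686406 eV
|E_8| = 10.41686406 eV

Convert to Joules:
KE = 10.41686406 eV × (1.602177 × 10⁻¹⁹ J/eV) = 1.66897e-18 J

Using KE = ½mv²:
v = √(2·KE/m_e)
v = √(2 × 1.66897e-18 J / 9.10938 × 10⁻³¹ kg)
v = 1.914e+06 m/s

This is approximately 0.638519% the speed of light.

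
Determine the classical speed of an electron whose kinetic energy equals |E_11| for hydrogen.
1.99e+05 m/s (or 0.066% of c)

The binding energy at n = 11 for hydrogen is:
E_11 = -13.6057/11² = -0.112444 eV
|E_11| = 0.112444 eV

Convert to Joules:
KE = 0.112444 eV × (1.602177 × 10⁻¹⁹ J/eV) = 1.8016e-20 J

Using KE = ½mv²:
v = √(2·KE/m_e)
v = √(2 × 1.8016e-20 J / 9.10938 × 10⁻³¹ kg)
v = 1.99e+05 m/s

This is approximately 0.066% the speed of light.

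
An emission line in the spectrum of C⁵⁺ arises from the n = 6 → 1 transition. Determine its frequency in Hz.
1.151e+17 Hz

First, find the transition energy:
E_6 = -13.6057 × 6² / 6² = -13.60570000 eV
E_1 = -13.6057 × 6² / 1² = -489.80520000 eV
|ΔE| = |E_1 - E_6| = 476.19950000 eV

Convert to Joules: E = 476.19950000 eV × (1.602177 × 10⁻¹⁹ J/eV) = 7.62956e-17 J

Using E = hf:
f = E/h = 7.62956e-17 J / (6.62607 × 10⁻³⁴ J·s)
f = 1.151e+17 Hz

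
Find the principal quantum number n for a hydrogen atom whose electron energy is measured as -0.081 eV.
n = 13

The exact energy levels follow E_n = -13.6057 eV / n².

The measured value (-0.081 eV) is reported to only 2 significant figures, so we must test candidate n values and see which one matches to that precision.

Candidate energies:
  n = 11:  E = -13.6057/11² = -0.11244 eV
  n = 12:  E = -13.6057/12² = -0.09448 eV
  n = 13:  E = -13.6057/13² = -0.08051 eV  ← matches
  n = 14:  E = -13.6057/14² = -0.06942 eV
  n = 15:  E = -13.6057/15² = -0.06047 eV

Checking against the measurement of -0.081 eV (2 sig figs), only n = 13 agrees:
E_13 = -0.08051 eV, which rounds to -0.081 eV ✓

Therefore n = 13.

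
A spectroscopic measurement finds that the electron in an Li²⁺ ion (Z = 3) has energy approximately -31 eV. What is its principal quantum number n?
n = 2

The exact energy levels follow E_n = -13.6057 Z² / n² eV with Z = 3.

The measured value (-31 eV) is reported to only 2 significant figures, so we must test candidate n values and see which one matches to that precision.

Candidate energies:
  n = 1:  E = -13.6057 × 3² / 1² = -122.45130 eV
  n = 2:  E = -13.6057 × 3² / 2² = -30.61283 eV  ← matches
  n = 3:  E = -13.6057 × 3² / 3² = -13.60570 eV
  n = 4:  E = -13.6057 × 3² / 4² = -7.65321 eV

Checking against the measurement of -31 eV (2 sig figs), only n = 2 agrees:
E_2 = -30.61283 eV, which rounds to -31 eV ✓

Therefore n = 2.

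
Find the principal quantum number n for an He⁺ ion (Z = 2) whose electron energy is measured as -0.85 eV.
n = 8

The exact energy levels follow E_n = -13.6057 Z² / n² eV with Z = 2.

The measured value (-0.85 eV) is reported to only 2 significant figures, so we must test candidate n values and see which one matches to that precision.

Candidate energies:
  n = 6:  E = -13.6057 × 2² / 6² = -1.511744 eV
  n = 7:  E = -13.6057 × 2² / 7² = -1.110669 eV
  n = 8:  E = -13.6057 × 2² / 8² = -0.850356 eV  ← matches
  n = 9:  E = -13.6057 × 2² / 9² = -0.671886 eV
  n = 10:  E = -13.6057 × 2² / 10² = -0.544228 eV

Checking against the measurement of -0.85 eV (2 sig figs), only n = 8 agrees:
E_8 = -0.850356 eV, which rounds to -0.85 eV ✓

Therefore n = 8.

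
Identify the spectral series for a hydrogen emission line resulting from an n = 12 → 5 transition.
Pfund series

The spectral series in hydrogen are named based on the final (lower) energy level:
- Lyman series: n_final = 1 (ultraviolet)
- Balmer series: n_final = 2 (visible/near-UV)
- Paschen series: n_final = 3 (infrared)
- Brackett series: n_final = 4 (infrared)
- Pfund series: n_final = 5 (far infrared)

Since this transition ends at n = 5, it belongs to the Pfund series.

For reference, this 12 → 5 line has photon energy
ΔE = 13.6057 eV × (1/5² - 1/12²) = 0.44974397222 eV,
corresponding to wavelength λ = hc/ΔE = 1239.84 eV·nm / 0.44974397222 eV = 2756.76847 nm in the far infrared region.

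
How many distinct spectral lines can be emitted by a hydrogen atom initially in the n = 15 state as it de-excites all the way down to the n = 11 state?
10

The electron can occupy levels n = 11, 12, ..., 15 during de-excitation — that is m = 15 - 11 + 1 = 5 distinct levels.

The number of distinct spectral lines equals the number of ways to choose 2 of these m levels (each pair gives one possible emission transition):

Number of lines = m(m-1)/2 = 5×4/2 = 10

These correspond to all possible transitions between the 5 levels:
15 → 14, 15 → 13, 15 → 12, 15 → 11, 14 → 13, 14 → 12, 14 → 11, 13 → 12...

Each transition produces a photon with a unique energy (and thus wavelength). This count does not depend on Z.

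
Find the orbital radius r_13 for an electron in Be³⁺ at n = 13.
2.235774 nm (or 22.357737 Å)

The Bohr radius formula is:
r_n = n² a₀ / Z

where a₀ = 0.052917721 nm is the Bohr radius.

For Be³⁺ (Z = 4) at n = 13:
r_13 = 13² × 0.052917721 nm / 4
r_13 = 169 × 0.052917721 nm / 4
r_13 = 8.9430948 nm / 4
r_13 = 2.235774 nm

The electron orbits at approximately 2.235774 nm from the nucleus.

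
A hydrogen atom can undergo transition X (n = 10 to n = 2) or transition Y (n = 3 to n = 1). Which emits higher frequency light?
3 → 1

Calculate the energy for each transition:

Transition 10 → 2:
ΔE₁ = |E_2 - E_10| = |-13.6057/2² - (-13.6057/10²)|
ΔE₁ = |-3.401425000000 - (-0.136057000000)| = 3.265368000 eV

Transition 3 → 1:
ΔE₂ = |E_1 - E_3| = |-13.6057/1² - (-13.6057/3²)|
ΔE₂ = |-13.605700000000 - (-1.511744444444)| = 12.093955556 eV

Since 12.093955556 eV > 3.265368000 eV, the transition 3 → 1 emits the more energetic photon.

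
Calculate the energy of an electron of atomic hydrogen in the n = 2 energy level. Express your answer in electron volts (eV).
-3.4014 eV

The energy levels of a hydrogen-like atom are given by:
E_n = -13.6057 eV / n²

For n = 2:
E_2 = -13.6057 eV / 2²
E_2 = -13.6057 eV / 4
E_2 = -3.4014 eV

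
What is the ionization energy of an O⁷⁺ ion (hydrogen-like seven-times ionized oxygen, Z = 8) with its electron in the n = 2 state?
217.69 eV

The ionization energy is the energy needed to remove the electron completely (n → ∞).

For a hydrogen-like ion with Z = 8, E_n = -13.6057 Z² / n² eV.

At n = 2: E_2 = -13.6057 × 8² / 2² = -217.69120 eV
At n = ∞: E_∞ = 0 eV

Ionization energy = E_∞ - E_2 = 0 - (-217.69120) = 217.69120 eV
Ionization energy ≈ 217.69 eV

This is also called the binding energy of the electron in state n = 2.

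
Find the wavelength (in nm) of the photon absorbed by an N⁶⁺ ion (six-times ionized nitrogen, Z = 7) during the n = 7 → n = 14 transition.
121.50 nm

First, find the transition energy using E_n = -13.6057 Z² / n² eV:
E_7 = -13.6057 × 7² / 7² = -13.60570 eV
E_14 = -13.6057 × 7² / 14² = -3.40143 eV

Photon energy: |ΔE| = |E_14 - E_7| = 10.20427 eV

Convert to wavelength using E = hc/λ with hc = 1239.84 eV·nm:
λ = hc/E = 1239.84 eV·nm / 10.20427 eV
λ = 121.50 nm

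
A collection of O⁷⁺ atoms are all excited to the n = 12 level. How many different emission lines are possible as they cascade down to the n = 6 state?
21

The electron can occupy levels n = 6, 7, ..., 12 during de-excitation — that is m = 12 - 6 + 1 = 7 distinct levels.

The number of distinct spectral lines equals the number of ways to choose 2 of these m levels (each pair gives one possible emission transition):

Number of lines = m(m-1)/2 = 7×6/2 = 21

These correspond to all possible transitions between the 7 levels:
12 → 11, 12 → 10, 12 → 9, 12 → 8, 12 → 7, 12 → 6, 11 → 10, 11 → 9...

Each transition produces a photon with a unique energy (and thus wavelength). This count does not depend on Z.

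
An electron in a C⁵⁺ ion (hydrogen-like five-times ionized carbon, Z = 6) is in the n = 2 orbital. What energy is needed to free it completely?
122.45130 eV

The ionization energy is the energy needed to remove the electron completely (n → ∞).

For a hydrogen-like ion with Z = 6, E_n = -13.6057 Z² / n² eV.

At n = 2: E_2 = -13.6057 × 6² / 2² = -122.45130000 eV
At n = ∞: E_∞ = 0 eV

Ionization energy = E_∞ - E_2 = 0 - (-122.45130000) = 122.45130000 eV
Ionization energy ≈ 122.45130 eV

This is also called the binding energy of the electron in state n = 2.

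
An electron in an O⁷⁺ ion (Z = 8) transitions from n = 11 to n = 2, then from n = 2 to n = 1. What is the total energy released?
863.56840 eV

The energy levels of O⁷⁺ are E_n = -13.6057 × 8² / n² eV.

First transition (11 → 2):
ΔE₁ = |E_2 - E_11|
ΔE₁ = |-217.69120000000 - (-7.19640330579)| = 210.49479669 eV

Second transition (2 → 1):
ΔE₂ = |E_1 - E_2|
ΔE₂ = |-870.76480000000 - (-217.69120000000)| = 653.07360000 eV

Total energy released:
E_total = ΔE₁ + ΔE₂ = 210.49479669 + 653.07360000 = 863.56840 eV

Note: This equals the direct transition 11 → 1: 863.56840 eV ✓
Energy is conserved regardless of the path taken.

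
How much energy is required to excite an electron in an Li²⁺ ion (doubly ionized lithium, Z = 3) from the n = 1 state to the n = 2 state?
91.838 eV

The energy levels of a hydrogen-like atom are E_n = -13.6057 Z² eV / n².

Energy at n = 1: E_1 = -13.6057 × 3² / 1² = -122.451300 eV
Energy at n = 2: E_2 = -13.6057 × 3² / 2² = -30.612825 eV

The excitation energy is the difference:
ΔE = E_2 - E_1
ΔE = -30.612825 - (-122.451300)
ΔE = 91.838 eV

Since this is positive, energy must be absorbed (photon absorption).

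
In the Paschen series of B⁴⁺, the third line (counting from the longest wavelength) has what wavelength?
43.740726 nm

The lines of a series are numbered from the longest wavelength (smallest ΔE) outward; the third line is the transition from n = n_f + 3 to n_f.
The Paschen series has all transitions ending at n_f = 3.

For B⁴⁺ (Z = 5), the third line (γ-line) is the jump from n = 6 to n = 3:
E_6 = -13.6057 × 5² / 6² = -9.44840278 eV
E_3 = -13.6057 × 5² / 3² = -37.79361111 eV
ΔE = E_6 - E_3 = 28.34520833 eV

λ = hc/E = 1239.84 eV·nm / 28.34520833 eV
λ = 43.740726 nm

This is the γ-line of the Paschen series in B⁴⁺.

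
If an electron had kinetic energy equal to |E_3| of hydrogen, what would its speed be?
7.29e+05 m/s (or 0.243246% of c)

The binding energy at n = 3 for hydrogen is:
E_3 = -13.6057/3² = -1.51174444 eV
|E_3| = 1.51174444 eV

Convert to Joules:
KE = 1.51174444 eV × (1.602177 × 10⁻¹⁹ J/eV) = 2.4221e-19 J

Using KE = ½mv²:
v = √(2·KE/m_e)
v = √(2 × 2.4221e-19 J / 9.10938 × 10⁻³¹ kg)
v = 7.29e+05 m/s

This is approximately 0.243246% the speed of light.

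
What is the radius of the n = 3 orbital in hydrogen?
0.4763 nm (or 4.7626 Å)

The Bohr radius formula is:
r_n = n² a₀ / Z

where a₀ = 0.0529177 nm is the Bohr radius.

For H (Z = 1) at n = 3:
r_3 = 3² × 0.0529177 nm / 1
r_3 = 9 × 0.0529177 nm / 1
r_3 = 0.47626 nm / 1
r_3 = 0.4763 nm

The electron orbits at approximately 0.4763 nm from the nucleus.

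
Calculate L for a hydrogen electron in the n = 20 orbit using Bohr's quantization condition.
2.10914e-33 J·s (or 20ℏ)

In the Bohr model, angular momentum is quantized:
L = nℏ

where ℏ = h/(2π) = 1.0545718e-34 J·s

For n = 20:
L = 20 × 1.0545718e-34 J·s
L = 2.10914e-33 J·s

This can also be written as L = 20ℏ.
The angular momentum is an integer multiple of the reduced Planck constant.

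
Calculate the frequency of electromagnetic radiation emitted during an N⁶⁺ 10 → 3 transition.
1.62994e+16 Hz

First, find the transition energy:
E_10 = -13.6057 × 7² / 10² = -6.6667930 eV
E_3 = -13.6057 × 7² / 3² = -74.0754778 eV
|ΔE| = |E_3 - E_10| = 67.4086848 eV

Convert to Joules: E = 67.4086848 eV × (1.602177 × 10⁻¹⁹ J/eV) = 1.0800064e-17 J

Using E = hf:
f = E/h = 1.0800064e-17 J / (6.62607 × 10⁻³⁴ J·s)
f = 1.62994e+16 Hz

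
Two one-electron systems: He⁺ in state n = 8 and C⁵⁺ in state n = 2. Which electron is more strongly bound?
C⁵⁺ at n = 2 (E = -122.45130 eV)

Using E_n = -13.6057 Z² / n² eV:

He⁺ (Z = 2) at n = 8:
E = -13.6057 × 2² / 8² = -13.6057 × 4 / 64 = -0.85035625 eV

C⁵⁺ (Z = 6) at n = 2:
E = -13.6057 × 6² / 2² = -13.6057 × 36 / 4 = -122.45130000 eV

Since -122.45130000 eV < -0.85035625 eV,
C⁵⁺ at n = 2 is more tightly bound (requires more energy to ionize).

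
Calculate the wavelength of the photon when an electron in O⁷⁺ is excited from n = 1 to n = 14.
1.4312 nm

First, find the transition energy using E_n = -13.6057 Z² / n² eV:
E_1 = -13.6057 × 8² / 1² = -870.764800 eV
E_14 = -13.6057 × 8² / 14² = -4.442678 eV

Photon energy: |ΔE| = |E_14 - E_1| = 866.322122 eV

Convert to wavelength using E = hc/λ with hc = 1239.84 eV·nm:
λ = hc/E = 1239.84 eV·nm / 866.322122 eV
λ = 1.4312 nm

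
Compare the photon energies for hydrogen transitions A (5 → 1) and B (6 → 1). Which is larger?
6 → 1

Calculate the energy for each transition:

Transition 5 → 1:
ΔE₁ = |E_1 - E_5| = |-13.6057/1² - (-13.6057/5²)|
ΔE₁ = |-13.6057000000 - (-0.5442280000)| = 13.0614720 eV

Transition 6 → 1:
ΔE₂ = |E_1 - E_6| = |-13.6057/1² - (-13.6057/6²)|
ΔE₂ = |-13.6057000000 - (-0.3779361111)| = 13.2277639 eV

Since 13.2277639 eV > 13.0614720 eV, the transition 6 → 1 emits the more energetic photon.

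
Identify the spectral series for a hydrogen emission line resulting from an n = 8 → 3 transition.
Paschen series

The spectral series in hydrogen are named based on the final (lower) energy level:
- Lyman series: n_final = 1 (ultraviolet)
- Balmer series: n_final = 2 (visible/near-UV)
- Paschen series: n_final = 3 (infrared)
- Brackett series: n_final = 4 (infrared)
- Pfund series: n_final = 5 (far infrared)

Since this transition ends at n = 3, it belongs to the Paschen series.

For reference, this 8 → 3 line has photon energy
ΔE = 13.6057 eV × (1/3² - 1/8²) = 1.299155382 eV,
corresponding to wavelength λ = hc/ΔE = 1239.84 eV·nm / 1.299155382 eV = 954.34312 nm in the infrared region.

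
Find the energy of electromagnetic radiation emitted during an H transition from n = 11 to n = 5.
0.43178 eV

The energy levels are E_n = -13.6057 eV / n².

Energy at n = 11: E_11 = -13.6057 / 11² = -0.11244380 eV
Energy at n = 5: E_5 = -13.6057 / 5² = -0.54422800 eV

For emission (electron falling to lower state), the photon energy is:
E_photon = E_11 - E_5 = |-0.11244380 - (-0.54422800)|
E_photon = 0.43178 eV

This energy is carried away by the emitted photon.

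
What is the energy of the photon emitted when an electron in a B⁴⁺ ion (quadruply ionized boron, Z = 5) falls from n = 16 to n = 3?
36.465 eV

The energy levels are E_n = -13.6057 Z² eV / n².

Energy at n = 16: E_16 = -13.6057 × 5² / 16² = -1.328682 eV
Energy at n = 3: E_3 = -13.6057 × 5² / 3² = -37.793611 eV

For emission (electron falling to lower state), the photon energy is:
E_photon = E_16 - E_3 = |-1.328682 - (-37.793611)|
E_photon = 36.465 eV

This energy is carried away by the emitted photon.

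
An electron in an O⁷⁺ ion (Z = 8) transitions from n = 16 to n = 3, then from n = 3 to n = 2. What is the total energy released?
214.289775 eV

The energy levels of O⁷⁺ are E_n = -13.6057 × 8² / n² eV.

First transition (16 → 3):
ΔE₁ = |E_3 - E_16|
ΔE₁ = |-96.751644444444 - (-3.401425000000)| = 93.350219444 eV

Second transition (3 → 2):
ΔE₂ = |E_2 - E_3|
ΔE₂ = |-217.691200000000 - (-96.751644444444)| = 120.939555556 eV

Total energy released:
E_total = ΔE₁ + ΔE₂ = 93.350219444 + 120.939555556 = 214.289775 eV

Note: This equals the direct transition 16 → 2: 214.289775 eV ✓
Energy is conserved regardless of the path taken.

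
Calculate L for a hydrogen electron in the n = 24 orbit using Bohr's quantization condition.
2.53097e-33 J·s (or 24ℏ)

In the Bohr model, angular momentum is quantized:
L = nℏ

where ℏ = h/(2π) = 1.0545718e-34 J·s

For n = 24:
L = 24 × 1.0545718e-34 J·s
L = 2.53097e-33 J·s

This can also be written as L = 24ℏ.
The angular momentum is an integer multiple of the reduced Planck constant.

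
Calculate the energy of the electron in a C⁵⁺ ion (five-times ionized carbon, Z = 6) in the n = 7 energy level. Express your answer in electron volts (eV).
-10.00 eV

The energy levels of a hydrogen-like atom are given by:
E_n = -13.6057 Z² / n² eV  (with Z = 6 for C⁵⁺)

For n = 7:
E_7 = -13.6057 × 6² / 7²
E_7 = -13.6057 × 36 / 49
E_7 = -10.00 eV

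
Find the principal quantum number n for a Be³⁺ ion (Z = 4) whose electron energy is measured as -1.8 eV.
n = 11

The exact energy levels follow E_n = -13.6057 Z² / n² eV with Z = 4.

The measured value (-1.8 eV) is reported to only 2 significant figures, so we must test candidate n values and see which one matches to that precision.

Candidate energies:
  n = 9:  E = -13.6057 × 4² / 9² = -2.68755 eV
  n = 10:  E = -13.6057 × 4² / 10² = -2.17691 eV
  n = 11:  E = -13.6057 × 4² / 11² = -1.79910 eV  ← matches
  n = 12:  E = -13.6057 × 4² / 12² = -1.51174 eV
  n = 13:  E = -13.6057 × 4² / 13² = -1.28811 eV

Checking against the measurement of -1.8 eV (2 sig figs), only n = 11 agrees:
E_11 = -1.79910 eV, which rounds to -1.8 eV ✓

Therefore n = 11.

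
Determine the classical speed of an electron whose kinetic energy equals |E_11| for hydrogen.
1.9888e+05 m/s (or 0.066340% of c)

The binding energy at n = 11 for hydrogen is:
E_11 = -13.6057/11² = -0.11244380 eV
|E_11| = 0.11244380 eV

Convert to Joules:
KE = 0.11244380 eV × (1.602177 × 10⁻¹⁹ J/eV) = 1.801549e-20 J

Using KE = ½mv²:
v = √(2·KE/m_e)
v = √(2 × 1.801549e-20 J / 9.10938 × 10⁻³¹ kg)
v = 1.9888e+05 m/s

This is approximately 0.066340% the speed of light.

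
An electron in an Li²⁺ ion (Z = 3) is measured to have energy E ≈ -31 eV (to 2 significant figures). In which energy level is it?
n = 2

The exact energy levels follow E_n = -13.6057 Z² / n² eV with Z = 3.

The measured value (-31 eV) is reported to only 2 significant figures, so we must test candidate n values and see which one matches to that precision.

Candidate energies:
  n = 1:  E = -13.6057 × 3² / 1² = -122.45130 eV
  n = 2:  E = -13.6057 × 3² / 2² = -30.61283 eV  ← matches
  n = 3:  E = -13.6057 × 3² / 3² = -13.60570 eV
  n = 4:  E = -13.6057 × 3² / 4² = -7.65321 eV

Checking against the measurement of -31 eV (2 sig figs), only n = 2 agrees:
E_2 = -30.61283 eV, which rounds to -31 eV ✓

Therefore n = 2.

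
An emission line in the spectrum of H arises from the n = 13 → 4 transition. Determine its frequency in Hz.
1.861e+14 Hz

First, find the transition energy:
E_13 = -13.6057 / 13² = -0.0805071 eV
E_4 = -13.6057 / 4² = -0.8503563 eV
|ΔE| = |E_4 - E_13| = 0.7698492 eV

Convert to Joules: E = 0.7698492 eV × (1.602177 × 10⁻¹⁹ J/eV) = 1.23343e-19 J

Using E = hf:
f = E/h = 1.23343e-19 J / (6.62607 × 10⁻³⁴ J·s)
f = 1.861e+14 Hz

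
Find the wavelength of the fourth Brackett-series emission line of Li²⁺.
216.003587 nm

The lines of a series are numbered from the longest wavelength (smallest ΔE) outward; the fourth line is the transition from n = n_f + 4 to n_f.
The Brackett series has all transitions ending at n_f = 4.

For Li²⁺ (Z = 3), the fourth line (δ-line) is the jump from n = 8 to n = 4:
E_8 = -13.6057 × 3² / 8² = -1.9133015625 eV
E_4 = -13.6057 × 3² / 4² = -7.6532062500 eV
ΔE = E_8 - E_4 = 5.7399046875 eV

λ = hc/E = 1239.84 eV·nm / 5.7399046875 eV
λ = 216.003587 nm

This is the δ-line of the Brackett series in Li²⁺.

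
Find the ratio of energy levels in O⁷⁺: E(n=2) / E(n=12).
36.00

Using E_n = -13.6057 Z² / n² eV with Z = 8:

E_2 = -13.6057 × 8² / 2² = -870.7648 / 4 = -217.69120000 eV
E_12 = -13.6057 × 8² / 12² = -870.7648 / 144 = -6.04697778 eV

The ratio is:
E_2/E_12 = (-217.69120000) / (-6.04697778)
E_2/E_12 = (-870.7648/4) / (-870.7648/144)
E_2/E_12 = 144/4
E_2/E_12 = 36.00
(Note: the Z² factors cancel in the ratio.)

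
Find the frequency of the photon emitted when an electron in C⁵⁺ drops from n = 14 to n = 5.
4.13e+15 Hz

First, find the transition energy:
E_14 = -13.6057 × 6² / 14² = -2.4990 eV
E_5 = -13.6057 × 6² / 5² = -19.5922 eV
|ΔE| = |E_5 - E_14| = 17.0932 eV

Convert to Joules: E = 17.0932 eV × (1.602177 × 10⁻¹⁹ J/eV) = 2.7386e-18 J

Using E = hf:
f = E/h = 2.7386e-18 J / (6.62607 × 10⁻³⁴ J·s)
f = 4.13e+15 Hz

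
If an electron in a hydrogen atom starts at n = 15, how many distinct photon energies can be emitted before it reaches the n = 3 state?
78

The electron can occupy levels n = 3, 4, ..., 15 during de-excitation — that is m = 15 - 3 + 1 = 13 distinct levels.

The number of distinct spectral lines equals the number of ways to choose 2 of these m levels (each pair gives one possible emission transition):

Number of lines = m(m-1)/2 = 13×12/2 = 78

These correspond to all possible transitions between the 13 levels:
15 → 14, 15 → 13, 15 → 12, 15 → 11, 15 → 10, 15 → 9, 15 → 8, 15 → 7...

Each transition produces a photon with a unique energy (and thus wavelength). This count does not depend on Z.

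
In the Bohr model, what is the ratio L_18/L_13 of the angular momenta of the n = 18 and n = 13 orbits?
1.384615

In the Bohr model, L_n = nℏ, so the ratio is purely the ratio of quantum numbers:

L_18/L_13 = 18ℏ / 13ℏ = 18/13 = 1.384615

The angular momentum scales linearly with n.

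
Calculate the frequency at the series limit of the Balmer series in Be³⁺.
1.31594e+16 Hz

The series limit corresponds to the transition from n = ∞ to n = 2.
This is the highest energy (shortest wavelength) transition in the Balmer series.

E_∞ = 0 eV
E_2 = -13.6057 × 4² / 2² = -54.4228000 eV

Energy at series limit:
ΔE = E_∞ - E_2 = 0 - (-54.4228000) = 54.4228000 eV
E = 54.4228000 eV × (1.602177 × 10⁻¹⁹ J/eV) = 8.7194958e-18 J
f = E/h = 8.7194958e-18 J / (6.62607 × 10⁻³⁴ J·s) = 1.31594e+16 Hz

This energy equals the ionization energy from the n = 2 state of Be³⁺.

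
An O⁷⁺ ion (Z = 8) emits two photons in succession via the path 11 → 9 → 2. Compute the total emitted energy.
210.49480 eV

The energy levels of O⁷⁺ are E_n = -13.6057 × 8² / n² eV.

First transition (11 → 9):
ΔE₁ = |E_9 - E_11|
ΔE₁ = |-10.75018271605 - (-7.19640330579)| = 3.55377941 eV

Second transition (9 → 2):
ΔE₂ = |E_2 - E_9|
ΔE₂ = |-217.69120000000 - (-10.75018271605)| = 206.94101728 eV

Total energy released:
E_total = ΔE₁ + ΔE₂ = 3.55377941 + 206.94101728 = 210.49480 eV

Note: This equals the direct transition 11 → 2: 210.49480 eV ✓
Energy is conserved regardless of the path taken.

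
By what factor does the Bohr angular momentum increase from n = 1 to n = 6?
6.000

In the Bohr model, L_n = nℏ, so the ratio is purely the ratio of quantum numbers:

L_6/L_1 = 6ℏ / 1ℏ = 6/1 = 6.000

The angular momentum scales linearly with n.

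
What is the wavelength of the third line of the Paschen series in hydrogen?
1093.52 nm

The lines of a series are numbered from the longest wavelength (smallest ΔE) outward; the third line is the transition from n = n_f + 3 to n_f.
The Paschen series has all transitions ending at n_f = 3.

For H, the third line (γ-line) is the jump from n = 6 to n = 3:
E_6 = -13.6057 / 6² = -0.3779361 eV
E_3 = -13.6057 / 3² = -1.5117444 eV
ΔE = E_6 - E_3 = 1.1338083 eV

λ = hc/E = 1239.84 eV·nm / 1.1338083 eV
λ = 1093.52 nm

This is the γ-line of the Paschen series in H.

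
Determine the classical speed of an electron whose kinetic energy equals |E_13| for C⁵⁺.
1.00970e+06 m/s (or 0.3368% of c)

The binding energy at n = 13 for C⁵⁺ is:
E_13 = -13.6057 × 6²/13² = -2.89825562 eV
|E_13| = 2.89825562 eV

Convert to Joules:
KE = 2.89825562 eV × (1.602177 × 10⁻¹⁹ J/eV) = 4.6435185e-19 J

Using KE = ½mv²:
v = √(2·KE/m_e)
v = √(2 × 4.6435185e-19 J / 9.10938 × 10⁻³¹ kg)
v = 1.00970e+06 m/s

This is approximately 0.3368% the speed of light.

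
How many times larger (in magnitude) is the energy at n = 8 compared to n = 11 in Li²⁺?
1.890625

Using E_n = -13.6057 Z² / n² eV with Z = 3:

E_8 = -13.6057 × 3² / 8² = -122.4513 / 64 = -1.913301562500 eV
E_11 = -13.6057 × 3² / 11² = -122.4513 / 121 = -1.011994214876 eV

The ratio is:
E_8/E_11 = (-1.913301562500) / (-1.011994214876)
E_8/E_11 = (-122.4513/64) / (-122.4513/121)
E_8/E_11 = 121/64
E_8/E_11 = 1.890625
(Note: the Z² factors cancel in the ratio.)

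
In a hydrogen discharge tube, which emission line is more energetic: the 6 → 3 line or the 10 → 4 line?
6 → 3

Calculate the energy for each transition:

Transition 6 → 3:
ΔE₁ = |E_3 - E_6| = |-13.6057/3² - (-13.6057/6²)|
ΔE₁ = |-1.5117444444 - (-0.3779361111)| = 1.1338083 eV

Transition 10 → 4:
ΔE₂ = |E_4 - E_10| = |-13.6057/4² - (-13.6057/10²)|
ΔE₂ = |-0.8503562500 - (-0.1360570000)| = 0.7142993 eV

Since 1.1338083 eV > 0.7142993 eV, the transition 6 → 3 emits the more energetic photon.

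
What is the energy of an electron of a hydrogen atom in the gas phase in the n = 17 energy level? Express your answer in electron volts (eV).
-0.047079 eV

The energy levels of a hydrogen-like atom are given by:
E_n = -13.6057 eV / n²

For n = 17:
E_17 = -13.6057 eV / 17²
E_17 = -13.6057 eV / 289
E_17 = -0.047079 eV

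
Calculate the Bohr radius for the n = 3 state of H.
0.4763 nm (or 4.7626 Å)

The Bohr radius formula is:
r_n = n² a₀ / Z

where a₀ = 0.0529177 nm is the Bohr radius.

For H (Z = 1) at n = 3:
r_3 = 3² × 0.0529177 nm / 1
r_3 = 9 × 0.0529177 nm / 1
r_3 = 0.47626 nm / 1
r_3 = 0.4763 nm

The electron orbits at approximately 0.4763 nm from the nucleus.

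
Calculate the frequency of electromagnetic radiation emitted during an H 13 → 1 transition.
3.27038e+15 Hz

First, find the transition energy:
E_13 = -13.6057 / 13² = -0.0805071 eV
E_1 = -13.6057 / 1² = -13.6057000 eV
|ΔE| = |E_1 - E_13| = 13.5251929 eV

Convert to Joules: E = 13.5251929 eV × (1.602177 × 10⁻¹⁹ J/eV) = 2.1669753e-18 J

Using E = hf:
f = E/h = 2.1669753e-18 J / (6.62607 × 10⁻³⁴ J·s)
f = 3.27038e+15 Hz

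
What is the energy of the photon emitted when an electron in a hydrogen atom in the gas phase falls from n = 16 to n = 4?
0.797 eV

The energy levels are E_n = -13.6057 eV / n².

Energy at n = 16: E_16 = -13.6057 / 16² = -0.053147 eV
Energy at n = 4: E_4 = -13.6057 / 4² = -0.850356 eV

For emission (electron falling to lower state), the photon energy is:
E_photon = E_16 - E_4 = |-0.053147 - (-0.850356)|
E_photon = 0.797 eV

This energy is carried away by the emitted photon.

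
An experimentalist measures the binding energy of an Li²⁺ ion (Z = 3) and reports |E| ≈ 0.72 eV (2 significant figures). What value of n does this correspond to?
n = 13

The exact energy levels follow E_n = -13.6057 Z² / n² eV with Z = 3.

The measured value (-0.72 eV) is reported to only 2 significant figures, so we must test candidate n values and see which one matches to that precision.

Candidate energies:
  n = 11:  E = -13.6057 × 3² / 11² = -1.01199 eV
  n = 12:  E = -13.6057 × 3² / 12² = -0.85036 eV
  n = 13:  E = -13.6057 × 3² / 13² = -0.72456 eV  ← matches
  n = 14:  E = -13.6057 × 3² / 14² = -0.62475 eV
  n = 15:  E = -13.6057 × 3² / 15² = -0.54423 eV

Checking against the measurement of -0.72 eV (2 sig figs), only n = 13 agrees:
E_13 = -0.72456 eV, which rounds to -0.72 eV ✓

Therefore n = 13.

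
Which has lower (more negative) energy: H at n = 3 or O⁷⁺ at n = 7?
O⁷⁺ at n = 7 (E = -17.77071 eV)

Using E_n = -13.6057 Z² / n² eV:

H (Z = 1) at n = 3:
E = -13.6057 × 1² / 3² = -13.6057 × 1 / 9 = -1.51174444 eV

O⁷⁺ (Z = 8) at n = 7:
E = -13.6057 × 8² / 7² = -13.6057 × 64 / 49 = -17.77071020 eV

Since -17.77071020 eV < -1.51174444 eV,
O⁷⁺ at n = 7 is more tightly bound (requires more energy to ionize).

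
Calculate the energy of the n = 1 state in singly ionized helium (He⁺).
-54.42280 eV

For hydrogen-like ions, the energy levels scale with Z²:
E_n = -13.6057 Z² / n² eV

For He⁺ (Z = 2) at n = 1:
E_1 = -13.6057 × 2² / 1²
E_1 = -13.6057 × 4 / 1
E_1 = -54.4228 / 1
E_1 = -54.42280 eV

The energy is 4 times more negative than hydrogen at the same n due to the stronger nuclear charge.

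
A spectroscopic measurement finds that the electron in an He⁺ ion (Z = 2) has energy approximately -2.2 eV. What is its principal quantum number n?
n = 5

The exact energy levels follow E_n = -13.6057 Z² / n² eV with Z = 2.

The measured value (-2.2 eV) is reported to only 2 significant figures, so we must test candidate n values and see which one matches to that precision.

Candidate energies:
  n = 3:  E = -13.6057 × 2² / 3² = -6.04698 eV
  n = 4:  E = -13.6057 × 2² / 4² = -3.40143 eV
  n = 5:  E = -13.6057 × 2² / 5² = -2.17691 eV  ← matches
  n = 6:  E = -13.6057 × 2² / 6² = -1.51174 eV
  n = 7:  E = -13.6057 × 2² / 7² = -1.11067 eV

Checking against the measurement of -2.2 eV (2 sig figs), only n = 5 agrees:
E_5 = -2.17691 eV, which rounds to -2.2 eV ✓

Therefore n = 5.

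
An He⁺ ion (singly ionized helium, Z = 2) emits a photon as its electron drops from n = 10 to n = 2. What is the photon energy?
13.06147 eV

The energy levels are E_n = -13.6057 Z² eV / n².

Energy at n = 10: E_10 = -13.6057 × 2² / 10² = -0.54422800 eV
Energy at n = 2: E_2 = -13.6057 × 2² / 2² = -13.60570000 eV

For emission (electron falling to lower state), the photon energy is:
E_photon = E_10 - E_2 = |-0.54422800 - (-13.60570000)|
E_photon = 13.06147 eV

This energy is carried away by the emitted photon.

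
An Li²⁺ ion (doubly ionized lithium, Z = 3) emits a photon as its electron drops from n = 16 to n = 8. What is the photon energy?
1.4350 eV

The energy levels are E_n = -13.6057 Z² eV / n².

Energy at n = 16: E_16 = -13.6057 × 3² / 16² = -0.4783254 eV
Energy at n = 8: E_8 = -13.6057 × 3² / 8² = -1.9133016 eV

For emission (electron falling to lower state), the photon energy is:
E_photon = E_16 - E_8 = |-0.4783254 - (-1.9133016)|
E_photon = 1.4350 eV

This energy is carried away by the emitted photon.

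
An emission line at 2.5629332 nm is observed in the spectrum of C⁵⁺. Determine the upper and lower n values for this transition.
n = 9 → n = 1

First, find the photon energy from the wavelength (hc = 1239.84 eV·nm):
E = hc/λ = 1239.84 eV·nm / 2.5629332 nm = 483.75822 eV

The energy levels of C⁵⁺ satisfy E_n = -13.6057 × 6² / n² eV, so an emission n_i → n_f releases
ΔE = 13.6057 × 6² × (1/n_f² − 1/n_i²) eV.

Setting ΔE equal to the photon energy:
1/n_f² − 1/n_i² = 483.75822 / (13.6057 × 6²) = 0.98765432

Since 1/n_i² must be positive, we need 1/n_f² > 0.98765432, i.e. n_f ≤ 1. For each allowed n_f, solve n_i = (1/n_f² − 0.98765432)^(−1/2) and check whether it is a whole number:
  n_f = 1: 1/n_i² = 1.00000000 − 0.98765432 = 0.01234568 → n_i = 9.000  → integer, n_i = 9 ✓

Only n_f = 1 gives an integer upper level, n_i = 9.

The transition is from n = 9 to n = 1 (emission).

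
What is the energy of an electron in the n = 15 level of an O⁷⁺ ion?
-3.8701 eV

For hydrogen-like ions, the energy levels scale with Z²:
E_n = -13.6057 Z² / n² eV

For O⁷⁺ (Z = 8) at n = 15:
E_15 = -13.6057 × 8² / 15²
E_15 = -13.6057 × 64 / 225
E_15 = -870.7648 / 225
E_15 = -3.8701 eV

The energy is 64 times more negative than hydrogen at the same n due to the stronger nuclear charge.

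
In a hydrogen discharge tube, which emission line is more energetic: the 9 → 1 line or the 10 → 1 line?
10 → 1

Calculate the energy for each transition:

Transition 9 → 1:
ΔE₁ = |E_1 - E_9| = |-13.6057/1² - (-13.6057/9²)|
ΔE₁ = |-13.605700000000 - (-0.167971604938)| = 13.437728395 eV

Transition 10 → 1:
ΔE₂ = |E_1 - E_10| = |-13.6057/1² - (-13.6057/10²)|
ΔE₂ = |-13.605700000000 - (-0.136057000000)| = 13.469643000 eV

Since 13.469643000 eV > 13.437728395 eV, the transition 10 → 1 emits the more energetic photon.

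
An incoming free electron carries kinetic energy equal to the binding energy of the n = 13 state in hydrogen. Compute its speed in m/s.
1.68284e+05 m/s (or 0.05613% of c)

The binding energy at n = 13 for hydrogen is:
E_13 = -13.6057/13² = -0.0805071006 eV
|E_13| = 0.0805071006 eV

Convert to Joules:
KE = 0.0805071006 eV × (1.602177 × 10⁻¹⁹ J/eV) = 1.2898662e-20 J

Using KE = ½mv²:
v = √(2·KE/m_e)
v = √(2 × 1.2898662e-20 J / 9.10938 × 10⁻³¹ kg)
v = 1.68284e+05 m/s

This is approximately 0.05613% the speed of light.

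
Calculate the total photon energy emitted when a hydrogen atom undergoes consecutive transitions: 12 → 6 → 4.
0.76 eV

The energy levels of hydrogen are E_n = -13.6057 / n² eV.

First transition (12 → 6):
ΔE₁ = |E_6 - E_12|
ΔE₁ = |-0.37793611 - (-0.09448403)| = 0.28345 eV

Second transition (6 → 4):
ΔE₂ = |E_4 - E_6|
ΔE₂ = |-0.85035625 - (-0.37793611)| = 0.47242 eV

Total energy released:
E_total = ΔE₁ + ΔE₂ = 0.28345 + 0.47242 = 0.76 eV

Note: This equals the direct transition 12 → 4: 0.76 eV ✓
Energy is conserved regardless of the path taken.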